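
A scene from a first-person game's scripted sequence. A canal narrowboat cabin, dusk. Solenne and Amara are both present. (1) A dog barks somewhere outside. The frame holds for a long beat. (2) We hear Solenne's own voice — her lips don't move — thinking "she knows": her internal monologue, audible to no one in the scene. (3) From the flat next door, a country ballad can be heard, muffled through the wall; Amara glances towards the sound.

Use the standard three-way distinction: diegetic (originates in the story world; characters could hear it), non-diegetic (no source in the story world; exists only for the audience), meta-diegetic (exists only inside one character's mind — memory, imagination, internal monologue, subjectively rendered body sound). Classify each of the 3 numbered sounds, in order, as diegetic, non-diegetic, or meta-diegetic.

diegetic, meta-diegetic, diegetic

Sound (1): a dog is a real object/event in the scene's world, so diegetic.
(2) Solenne's thought-voice: a private mental sound no other character can hear → meta-diegetic.
Sound (3): off-screen diegetic: the source is out of frame but still in the story's space, so diegetic.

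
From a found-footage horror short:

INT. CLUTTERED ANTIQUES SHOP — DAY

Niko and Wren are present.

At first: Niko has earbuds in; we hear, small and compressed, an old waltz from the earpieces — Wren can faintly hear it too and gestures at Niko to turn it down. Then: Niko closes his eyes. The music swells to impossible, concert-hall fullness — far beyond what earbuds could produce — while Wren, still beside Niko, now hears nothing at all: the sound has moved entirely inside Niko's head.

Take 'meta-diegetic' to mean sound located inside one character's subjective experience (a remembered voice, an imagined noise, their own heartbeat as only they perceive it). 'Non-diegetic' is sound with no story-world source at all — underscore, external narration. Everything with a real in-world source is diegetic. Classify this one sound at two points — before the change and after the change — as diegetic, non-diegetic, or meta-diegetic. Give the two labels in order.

diegetic, meta-diegetic

Before the change: the earbuds are a physical source both characters can hear → diegetic.
After the change: the music now exists only as Niko's subjective experience; Wren can no longer hear it → meta-diegetic.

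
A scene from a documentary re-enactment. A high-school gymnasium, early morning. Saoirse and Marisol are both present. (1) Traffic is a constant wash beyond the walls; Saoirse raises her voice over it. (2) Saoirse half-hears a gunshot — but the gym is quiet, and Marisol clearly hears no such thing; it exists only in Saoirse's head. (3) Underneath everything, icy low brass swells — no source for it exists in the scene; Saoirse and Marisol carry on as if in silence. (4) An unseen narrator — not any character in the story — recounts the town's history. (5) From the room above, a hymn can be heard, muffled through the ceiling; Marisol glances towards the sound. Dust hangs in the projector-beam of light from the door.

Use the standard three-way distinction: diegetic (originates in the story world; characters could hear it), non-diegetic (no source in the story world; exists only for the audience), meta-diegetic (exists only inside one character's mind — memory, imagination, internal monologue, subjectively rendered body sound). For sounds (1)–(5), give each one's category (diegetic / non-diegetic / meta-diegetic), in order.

diegetic, meta-diegetic, non-diegetic, non-diegetic, diegetic

(1) is diegetic: it's the actual ambient sound of the location.
(2) the sound is imagined by Saoirse; nothing in the story world is producing it and Marisol can't hear it → meta-diegetic.
(3) nothing in the gym produces it and the characters don't hear it — pure soundtrack → non-diegetic.
Sound (4): external voice-over — not a character, not heard by anyone in the scene, so non-diegetic.
Sound (5): it's coming from the room above — a location within the story world — and Marisol reacts, so diegetic.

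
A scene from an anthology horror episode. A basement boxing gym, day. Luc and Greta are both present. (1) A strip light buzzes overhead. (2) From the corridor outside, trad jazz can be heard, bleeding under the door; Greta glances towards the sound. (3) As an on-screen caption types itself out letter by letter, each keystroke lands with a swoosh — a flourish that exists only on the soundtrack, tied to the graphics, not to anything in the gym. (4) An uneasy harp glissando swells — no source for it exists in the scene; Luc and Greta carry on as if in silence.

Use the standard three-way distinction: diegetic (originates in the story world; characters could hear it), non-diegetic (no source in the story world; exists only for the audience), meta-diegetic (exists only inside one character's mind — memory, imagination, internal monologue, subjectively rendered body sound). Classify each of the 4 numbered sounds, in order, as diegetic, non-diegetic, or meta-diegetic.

(1) a strip light is part of the location's real environment → diegetic.
(2) the music has an off-screen but real-world source and a character hears it → diegetic.
Sound (3): sound married to a title/caption — outside the diegesis by definition, so non-diegetic.
(4) is non-diegetic: it has no source in the story world and no character can hear it — it's underscore.

diegetic, diegetic, non-diegetic, non-diegetic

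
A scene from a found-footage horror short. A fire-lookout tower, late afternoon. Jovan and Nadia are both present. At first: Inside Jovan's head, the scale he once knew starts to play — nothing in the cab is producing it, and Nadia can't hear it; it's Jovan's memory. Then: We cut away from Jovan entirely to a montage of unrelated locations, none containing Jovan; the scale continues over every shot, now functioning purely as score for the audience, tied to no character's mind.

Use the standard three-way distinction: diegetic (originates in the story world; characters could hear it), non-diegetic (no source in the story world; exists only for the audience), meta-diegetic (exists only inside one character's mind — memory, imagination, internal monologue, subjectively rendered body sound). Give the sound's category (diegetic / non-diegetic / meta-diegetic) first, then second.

meta-diegetic, non-diegetic

First: the music lives inside Jovan's mind alone; Nadia can't hear it → meta-diegetic.
Second: once it plays over shots Jovan isn't in, detached from any character's subjectivity, it's conventional underscore → non-diegetic.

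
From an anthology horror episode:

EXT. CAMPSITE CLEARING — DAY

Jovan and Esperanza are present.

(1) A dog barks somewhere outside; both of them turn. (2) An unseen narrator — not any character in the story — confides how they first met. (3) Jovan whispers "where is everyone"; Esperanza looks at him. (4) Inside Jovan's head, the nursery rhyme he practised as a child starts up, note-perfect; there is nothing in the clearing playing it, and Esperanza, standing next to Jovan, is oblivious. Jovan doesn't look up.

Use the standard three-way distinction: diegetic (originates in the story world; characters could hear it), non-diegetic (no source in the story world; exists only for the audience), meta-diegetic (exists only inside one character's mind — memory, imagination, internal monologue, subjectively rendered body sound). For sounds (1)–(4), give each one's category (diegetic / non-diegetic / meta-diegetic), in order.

diegetic, non-diegetic, diegetic, meta-diegetic

Sound (1): the sound comes from a dog physically present in the location, so diegetic.
(2) is non-diegetic: the narrator exists outside the story world, addressing only the audience.
Sound (3): on-screen dialogue — Jovan speaks and Esperanza is there to hear, so diegetic.
(4) remembered music, private to Jovan — Esperanza is oblivious because it isn't in the room → meta-diegetic.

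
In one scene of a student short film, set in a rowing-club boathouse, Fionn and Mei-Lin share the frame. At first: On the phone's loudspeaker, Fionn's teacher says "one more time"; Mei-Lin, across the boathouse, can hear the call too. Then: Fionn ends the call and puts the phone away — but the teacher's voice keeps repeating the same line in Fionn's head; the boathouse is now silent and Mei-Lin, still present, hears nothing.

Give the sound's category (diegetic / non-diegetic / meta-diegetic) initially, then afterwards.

Initially: the loudspeaker is an in-world source; both Fionn and Mei-Lin hear the call → diegetic.
Afterwards: with the phone off, the voice continues only as Fionn's private mental replay — Mei-Lin can't hear it → meta-diegetic.

diegetic, meta-diegetic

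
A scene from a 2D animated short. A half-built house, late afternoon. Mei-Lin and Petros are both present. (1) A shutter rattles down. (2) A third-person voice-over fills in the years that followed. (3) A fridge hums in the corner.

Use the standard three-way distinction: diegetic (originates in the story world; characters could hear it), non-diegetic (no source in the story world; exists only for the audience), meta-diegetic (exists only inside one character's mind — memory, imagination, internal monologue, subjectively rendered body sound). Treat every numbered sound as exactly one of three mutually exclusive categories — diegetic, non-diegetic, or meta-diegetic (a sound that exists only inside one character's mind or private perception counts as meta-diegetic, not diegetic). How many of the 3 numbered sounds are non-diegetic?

(1) the sound comes from a shutter physically present in the location → diegetic.
Sound (2): commentary laid over the scene from outside the fiction, so non-diegetic.
Sound (3): a fridge is part of the location's real environment, so diegetic.
Non-diegetic: (2) — that's 1.

1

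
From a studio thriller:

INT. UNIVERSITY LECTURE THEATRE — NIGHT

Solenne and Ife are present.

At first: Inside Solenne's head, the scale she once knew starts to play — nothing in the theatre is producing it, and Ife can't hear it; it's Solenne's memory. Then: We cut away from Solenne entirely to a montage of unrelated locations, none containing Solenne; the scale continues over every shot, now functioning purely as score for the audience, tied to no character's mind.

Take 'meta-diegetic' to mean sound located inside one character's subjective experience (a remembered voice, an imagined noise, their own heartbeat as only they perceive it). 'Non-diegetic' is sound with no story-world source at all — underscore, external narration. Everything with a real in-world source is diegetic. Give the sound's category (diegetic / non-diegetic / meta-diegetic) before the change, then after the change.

Before the change: the music lives inside Solenne's mind alone; Ife can't hear it → meta-diegetic.
After the change: once it plays over shots Solenne isn't in, detached from any character's subjectivity, it's conventional underscore → non-diegetic.

meta-diegetic, non-diegetic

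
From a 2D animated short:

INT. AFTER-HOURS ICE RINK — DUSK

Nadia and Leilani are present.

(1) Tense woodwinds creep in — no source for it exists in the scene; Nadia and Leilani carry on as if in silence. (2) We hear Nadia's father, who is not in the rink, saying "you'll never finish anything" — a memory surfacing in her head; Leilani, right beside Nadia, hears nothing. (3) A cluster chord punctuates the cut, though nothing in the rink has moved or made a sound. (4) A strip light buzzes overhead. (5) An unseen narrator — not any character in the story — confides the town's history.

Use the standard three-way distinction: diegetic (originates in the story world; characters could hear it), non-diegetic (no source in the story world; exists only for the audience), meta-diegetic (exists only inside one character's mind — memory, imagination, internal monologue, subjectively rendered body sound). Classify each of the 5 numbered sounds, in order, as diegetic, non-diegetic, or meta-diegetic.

non-diegetic, meta-diegetic, non-diegetic, diegetic, non-diegetic

Sound (1): score with no on-screen or off-screen source; it exists for the audience alone, so non-diegetic.
(2) it's Nadia's recollection rendered as sound; the other character can't hear it → meta-diegetic.
Sound (3): an editorial stinger — it belongs to the cut, not the story world, so non-diegetic.
(4) is diegetic: ambient/room sound belonging to the story's physical space.
Sound (5): commentary laid over the scene from outside the fiction, so non-diegetic.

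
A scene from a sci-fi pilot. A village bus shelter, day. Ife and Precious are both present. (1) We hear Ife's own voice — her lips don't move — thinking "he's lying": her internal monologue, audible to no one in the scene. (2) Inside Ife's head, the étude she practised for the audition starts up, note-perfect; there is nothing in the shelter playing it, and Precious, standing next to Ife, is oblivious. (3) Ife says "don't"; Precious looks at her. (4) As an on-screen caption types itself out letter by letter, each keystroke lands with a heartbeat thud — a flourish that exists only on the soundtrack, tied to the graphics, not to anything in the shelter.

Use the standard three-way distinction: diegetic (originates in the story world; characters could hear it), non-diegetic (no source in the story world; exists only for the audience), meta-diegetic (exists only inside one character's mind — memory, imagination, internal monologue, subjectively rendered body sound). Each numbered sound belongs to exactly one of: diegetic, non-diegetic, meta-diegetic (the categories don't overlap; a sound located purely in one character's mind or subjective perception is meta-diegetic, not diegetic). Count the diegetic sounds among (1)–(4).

1

Sound (1): internal monologue — inside Ife's mind, not spoken into the scene, so meta-diegetic.
(2) is meta-diegetic: remembered music, private to Ife — Precious is oblivious because it isn't in the room.
(3) on-screen dialogue — Ife speaks and Precious is there to hear → diegetic.
(4) it accompanies on-screen graphics, not anything inside the story world → non-diegetic.
So 1 of the 4 is diegetic: (3).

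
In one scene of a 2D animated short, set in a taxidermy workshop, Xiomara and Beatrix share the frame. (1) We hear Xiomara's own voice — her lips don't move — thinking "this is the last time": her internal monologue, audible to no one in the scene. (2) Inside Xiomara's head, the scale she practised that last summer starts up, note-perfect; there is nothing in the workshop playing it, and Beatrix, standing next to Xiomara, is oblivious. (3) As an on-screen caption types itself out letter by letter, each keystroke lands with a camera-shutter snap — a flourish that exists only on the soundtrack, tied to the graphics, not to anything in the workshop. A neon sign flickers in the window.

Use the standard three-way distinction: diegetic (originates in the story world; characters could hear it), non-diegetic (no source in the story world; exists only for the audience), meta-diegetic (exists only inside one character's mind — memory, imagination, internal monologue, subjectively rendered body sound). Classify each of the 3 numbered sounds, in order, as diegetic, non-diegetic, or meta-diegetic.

Sound (1): internal monologue — inside Xiomara's mind, not spoken into the scene, so meta-diegetic.
(2) is meta-diegetic: it lives in Xiomara's subjectivity, not in the workshop.
(3) is non-diegetic: the caption isn't part of the story world, so neither is the sound tied to it.

meta-diegetic, meta-diegetic, non-diegetic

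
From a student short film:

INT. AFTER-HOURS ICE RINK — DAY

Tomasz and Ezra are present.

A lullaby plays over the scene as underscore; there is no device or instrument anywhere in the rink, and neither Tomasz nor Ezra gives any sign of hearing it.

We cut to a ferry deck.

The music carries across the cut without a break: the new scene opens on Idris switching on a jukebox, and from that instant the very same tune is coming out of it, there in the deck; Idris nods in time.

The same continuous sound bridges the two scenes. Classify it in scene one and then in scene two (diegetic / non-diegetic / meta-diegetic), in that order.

non-diegetic, diegetic

Scene one: there's no in-world source anywhere and no character hears it — underscore for the audience only → non-diegetic.
Scene two: once Idris turns on a jukebox, the music has a real source in the story world and Idris reacts to it → diegetic.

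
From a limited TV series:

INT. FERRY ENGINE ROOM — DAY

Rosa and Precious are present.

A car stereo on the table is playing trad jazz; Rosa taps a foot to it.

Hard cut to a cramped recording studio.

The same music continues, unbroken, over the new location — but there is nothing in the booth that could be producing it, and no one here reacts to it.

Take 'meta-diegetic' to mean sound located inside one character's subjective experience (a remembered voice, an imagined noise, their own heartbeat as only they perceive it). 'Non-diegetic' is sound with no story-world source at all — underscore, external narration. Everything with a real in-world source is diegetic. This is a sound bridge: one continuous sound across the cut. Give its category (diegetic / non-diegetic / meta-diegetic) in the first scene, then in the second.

Scene one: a car stereo is an on-screen source and Rosa reacts to it → diegetic.
Scene two: there is no source in the booth and no one hears it — it's now underscore → non-diegetic.

diegetic, non-diegetic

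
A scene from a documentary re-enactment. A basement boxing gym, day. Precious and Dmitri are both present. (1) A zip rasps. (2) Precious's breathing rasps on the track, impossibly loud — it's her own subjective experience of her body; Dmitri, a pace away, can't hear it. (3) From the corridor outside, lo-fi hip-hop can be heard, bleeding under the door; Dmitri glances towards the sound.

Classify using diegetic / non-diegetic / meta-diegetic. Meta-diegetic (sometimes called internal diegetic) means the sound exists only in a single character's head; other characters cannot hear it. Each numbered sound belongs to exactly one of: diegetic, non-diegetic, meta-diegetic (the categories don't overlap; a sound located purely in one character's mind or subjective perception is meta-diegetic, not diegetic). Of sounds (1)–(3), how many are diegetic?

(1) an in-world source (a zip); characters could hear it → diegetic.
Sound (2): it's Precious's internal bodily sensation rendered as sound; only Precious 'hears' it, so meta-diegetic.
(3) it's coming from the corridor outside — a location within the story world — and Dmitri reacts → diegetic.
Diegetic: (1), (3) — that's 2.

2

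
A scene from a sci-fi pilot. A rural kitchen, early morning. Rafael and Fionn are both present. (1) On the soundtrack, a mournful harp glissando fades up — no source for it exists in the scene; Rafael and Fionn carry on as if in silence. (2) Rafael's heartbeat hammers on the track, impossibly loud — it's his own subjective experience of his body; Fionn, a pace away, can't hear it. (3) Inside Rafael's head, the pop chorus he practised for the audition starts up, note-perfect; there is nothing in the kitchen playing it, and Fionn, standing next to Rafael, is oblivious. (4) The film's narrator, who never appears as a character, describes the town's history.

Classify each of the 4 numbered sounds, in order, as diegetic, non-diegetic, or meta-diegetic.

non-diegetic, meta-diegetic, meta-diegetic, non-diegetic

Sound (1): nothing in the kitchen produces it and the characters don't hear it — pure soundtrack, so non-diegetic.
(2) point-of-audition from inside Rafael's body; not a sound in the room → meta-diegetic.
(3) is meta-diegetic: remembered music, private to Rafael — Fionn is oblivious because it isn't in the room.
Sound (4): external voice-over — not a character, not heard by anyone in the scene, so non-diegetic.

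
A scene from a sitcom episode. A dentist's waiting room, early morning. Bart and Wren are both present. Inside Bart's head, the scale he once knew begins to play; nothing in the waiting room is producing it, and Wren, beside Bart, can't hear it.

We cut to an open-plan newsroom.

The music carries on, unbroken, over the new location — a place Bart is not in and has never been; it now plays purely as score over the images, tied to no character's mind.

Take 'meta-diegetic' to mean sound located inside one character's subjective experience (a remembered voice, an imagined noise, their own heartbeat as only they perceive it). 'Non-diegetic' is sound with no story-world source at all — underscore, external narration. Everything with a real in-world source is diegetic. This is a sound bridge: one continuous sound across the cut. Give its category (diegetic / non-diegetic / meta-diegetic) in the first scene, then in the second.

meta-diegetic, non-diegetic

Scene one: the music exists only inside Bart's mind; Wren can't hear it → meta-diegetic.
Scene two: it's detached from Bart entirely and plays over unrelated images with no in-world source — conventional underscore → non-diegetic.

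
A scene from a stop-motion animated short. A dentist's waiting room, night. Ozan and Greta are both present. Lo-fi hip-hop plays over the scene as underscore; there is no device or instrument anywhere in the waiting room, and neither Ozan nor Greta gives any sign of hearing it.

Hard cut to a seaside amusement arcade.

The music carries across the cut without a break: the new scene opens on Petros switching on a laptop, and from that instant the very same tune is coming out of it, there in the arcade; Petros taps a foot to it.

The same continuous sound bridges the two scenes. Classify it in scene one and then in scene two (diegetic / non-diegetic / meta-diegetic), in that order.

non-diegetic, diegetic

Scene one: there's no in-world source anywhere and no character hears it — underscore for the audience only → non-diegetic.
Scene two: once Petros turns on a laptop, the music has a real source in the story world and Petros reacts to it → diegetic.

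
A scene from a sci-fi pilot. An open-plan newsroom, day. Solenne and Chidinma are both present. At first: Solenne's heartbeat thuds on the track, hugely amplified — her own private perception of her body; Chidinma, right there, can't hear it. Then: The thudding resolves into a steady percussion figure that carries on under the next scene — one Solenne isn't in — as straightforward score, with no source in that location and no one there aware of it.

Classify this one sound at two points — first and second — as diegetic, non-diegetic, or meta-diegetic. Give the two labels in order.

meta-diegetic, non-diegetic

First: it's Solenne's subjective body sound, inaudible to Chidinma → meta-diegetic.
Second: detached from Solenne and playing as sourceless score over a scene she isn't in — for the audience only → non-diegetic.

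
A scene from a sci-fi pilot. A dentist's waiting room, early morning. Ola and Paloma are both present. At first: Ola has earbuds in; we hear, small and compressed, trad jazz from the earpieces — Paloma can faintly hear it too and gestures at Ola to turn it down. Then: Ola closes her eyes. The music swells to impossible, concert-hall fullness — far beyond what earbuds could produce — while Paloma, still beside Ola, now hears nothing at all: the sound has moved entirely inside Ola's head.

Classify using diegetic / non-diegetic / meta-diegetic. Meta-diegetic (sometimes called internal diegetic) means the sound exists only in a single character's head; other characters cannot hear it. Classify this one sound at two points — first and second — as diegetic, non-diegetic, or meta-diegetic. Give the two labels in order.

First: the earbuds are a physical source both characters can hear → diegetic.
Second: the music now exists only as Ola's subjective experience; Paloma can no longer hear it → meta-diegetic.

diegetic, meta-diegetic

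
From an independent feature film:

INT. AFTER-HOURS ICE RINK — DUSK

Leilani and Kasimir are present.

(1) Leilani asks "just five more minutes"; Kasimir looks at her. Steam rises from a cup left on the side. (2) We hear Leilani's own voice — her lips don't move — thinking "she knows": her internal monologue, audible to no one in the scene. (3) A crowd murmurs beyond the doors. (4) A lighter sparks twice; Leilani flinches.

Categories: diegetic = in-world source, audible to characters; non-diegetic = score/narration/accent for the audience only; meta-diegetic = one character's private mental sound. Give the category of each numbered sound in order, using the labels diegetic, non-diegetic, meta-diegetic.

Sound (1): on-screen dialogue — Leilani speaks and Kasimir is there to hear, so diegetic.
(2) is meta-diegetic: it's Leilani's unspoken thought, heard only by the audience via her subjectivity.
(3) it's the actual ambient sound of the location → diegetic.
(4) the sound comes from a lighter physically present in the location → diegetic.

diegetic, meta-diegetic, diegetic, diegetic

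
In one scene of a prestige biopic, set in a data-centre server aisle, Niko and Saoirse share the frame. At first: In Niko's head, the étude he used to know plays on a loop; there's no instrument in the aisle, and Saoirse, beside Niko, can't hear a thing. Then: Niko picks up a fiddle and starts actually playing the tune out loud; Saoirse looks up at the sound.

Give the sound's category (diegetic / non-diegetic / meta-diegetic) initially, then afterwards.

meta-diegetic, diegetic

Initially: the tune exists only as Niko's private memory; Saoirse can't hear it → meta-diegetic.
Afterwards: Niko is now producing it live on a fiddle, in the room, and Saoirse hears it → diegetic.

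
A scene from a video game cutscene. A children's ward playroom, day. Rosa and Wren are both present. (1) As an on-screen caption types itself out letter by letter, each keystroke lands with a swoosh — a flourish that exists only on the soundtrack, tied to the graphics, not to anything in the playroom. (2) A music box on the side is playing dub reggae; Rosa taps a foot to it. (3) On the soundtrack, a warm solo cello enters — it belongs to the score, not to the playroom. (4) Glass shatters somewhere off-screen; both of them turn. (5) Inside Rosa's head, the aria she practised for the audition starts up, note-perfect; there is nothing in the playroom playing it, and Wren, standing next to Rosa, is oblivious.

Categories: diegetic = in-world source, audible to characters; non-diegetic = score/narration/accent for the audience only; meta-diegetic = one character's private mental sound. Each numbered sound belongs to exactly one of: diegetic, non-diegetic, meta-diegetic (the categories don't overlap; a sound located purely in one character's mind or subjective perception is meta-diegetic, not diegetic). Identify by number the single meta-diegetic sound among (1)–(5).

5

Sound (1): sound married to a title/caption — outside the diegesis by definition, so non-diegetic.
(2) is diegetic: source music from a music box, which exists in the story world.
Sound (3): it has no source in the story world and no character can hear it — it's underscore, so non-diegetic.
(4) is diegetic: an in-world source (glass); characters could hear it.
(5) the music is a memory playing inside Rosa's mind alone; no real-world source, Wren can't hear it → meta-diegetic.
Only (5) is meta-diegetic.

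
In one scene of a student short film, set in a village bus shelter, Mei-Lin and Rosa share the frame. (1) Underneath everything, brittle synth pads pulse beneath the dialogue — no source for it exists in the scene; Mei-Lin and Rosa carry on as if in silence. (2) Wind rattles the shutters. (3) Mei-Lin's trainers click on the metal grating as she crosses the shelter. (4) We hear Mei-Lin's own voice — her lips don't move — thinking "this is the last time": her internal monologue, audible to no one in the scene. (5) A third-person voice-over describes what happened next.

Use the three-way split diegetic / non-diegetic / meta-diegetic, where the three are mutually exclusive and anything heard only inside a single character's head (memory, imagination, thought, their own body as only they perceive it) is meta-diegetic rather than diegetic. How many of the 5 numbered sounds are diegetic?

Sound (1): nothing in the shelter produces it and the characters don't hear it — pure soundtrack, so non-diegetic.
(2) wind is part of the location's real environment → diegetic.
(3) is diegetic: it's the physical sound of Mei-Lin moving in the space.
Sound (4): Mei-Lin's thought-voice: a private mental sound no other character can hear, so meta-diegetic.
(5) external voice-over — not a character, not heard by anyone in the scene → non-diegetic.
So 2 of the 5 are diegetic: (2), (3).

2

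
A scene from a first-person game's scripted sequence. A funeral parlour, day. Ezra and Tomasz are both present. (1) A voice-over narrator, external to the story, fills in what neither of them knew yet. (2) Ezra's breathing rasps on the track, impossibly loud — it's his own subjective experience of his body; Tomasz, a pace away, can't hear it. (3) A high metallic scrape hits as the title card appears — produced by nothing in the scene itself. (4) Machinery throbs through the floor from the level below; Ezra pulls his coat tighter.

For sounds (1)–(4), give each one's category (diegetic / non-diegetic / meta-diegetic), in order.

Sound (1): commentary laid over the scene from outside the fiction, so non-diegetic.
(2) is meta-diegetic: it's Ezra's internal bodily sensation rendered as sound; only Ezra 'hears' it.
(3) is non-diegetic: nothing in the scene produces it; it's an accent added for the audience.
(4) is diegetic: it's the actual ambient sound of the location.

non-diegetic, meta-diegetic, non-diegetic, diegetic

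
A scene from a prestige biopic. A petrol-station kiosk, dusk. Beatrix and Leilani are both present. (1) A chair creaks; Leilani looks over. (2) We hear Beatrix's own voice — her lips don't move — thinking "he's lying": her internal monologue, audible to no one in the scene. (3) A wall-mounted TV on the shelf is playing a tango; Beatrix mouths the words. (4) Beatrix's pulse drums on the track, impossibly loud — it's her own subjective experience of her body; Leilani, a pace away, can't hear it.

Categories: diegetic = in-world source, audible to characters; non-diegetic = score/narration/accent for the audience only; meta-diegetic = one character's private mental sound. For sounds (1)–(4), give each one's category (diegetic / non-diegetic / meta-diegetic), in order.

(1) the sound comes from a chair physically present in the location → diegetic.
Sound (2): Beatrix's thought-voice: a private mental sound no other character can hear, so meta-diegetic.
Sound (3): the music comes from an on-screen device that Beatrix responds to, so diegetic.
(4) is meta-diegetic: it's Beatrix's internal bodily sensation rendered as sound; only Beatrix 'hears' it.

diegetic, meta-diegetic, diegetic, meta-diegetic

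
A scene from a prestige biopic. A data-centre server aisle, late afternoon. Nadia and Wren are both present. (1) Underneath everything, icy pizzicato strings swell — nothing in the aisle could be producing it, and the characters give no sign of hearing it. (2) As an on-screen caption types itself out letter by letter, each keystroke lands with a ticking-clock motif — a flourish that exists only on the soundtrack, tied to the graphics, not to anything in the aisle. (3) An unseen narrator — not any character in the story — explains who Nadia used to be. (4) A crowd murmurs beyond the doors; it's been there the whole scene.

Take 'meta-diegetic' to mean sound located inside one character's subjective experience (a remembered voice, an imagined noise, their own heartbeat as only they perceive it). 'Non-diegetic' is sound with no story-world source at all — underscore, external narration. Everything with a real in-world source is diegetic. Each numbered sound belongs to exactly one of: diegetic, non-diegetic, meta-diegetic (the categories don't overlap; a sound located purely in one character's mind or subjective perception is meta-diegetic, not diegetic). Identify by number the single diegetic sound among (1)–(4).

(1) it has no source in the story world and no character can hear it — it's underscore → non-diegetic.
(2) is non-diegetic: the caption isn't part of the story world, so neither is the sound tied to it.
(3) commentary laid over the scene from outside the fiction → non-diegetic.
(4) is diegetic: ambient/room sound belonging to the story's physical space.
Only (4) is diegetic.

4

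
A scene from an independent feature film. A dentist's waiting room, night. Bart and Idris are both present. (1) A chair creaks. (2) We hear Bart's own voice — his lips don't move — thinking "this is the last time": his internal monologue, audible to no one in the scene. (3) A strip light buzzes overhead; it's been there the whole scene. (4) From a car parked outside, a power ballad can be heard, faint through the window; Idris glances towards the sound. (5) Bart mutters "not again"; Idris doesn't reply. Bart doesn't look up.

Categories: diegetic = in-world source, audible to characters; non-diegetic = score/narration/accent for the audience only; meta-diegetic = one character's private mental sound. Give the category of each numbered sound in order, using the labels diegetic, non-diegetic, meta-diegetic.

diegetic, meta-diegetic, diegetic, diegetic, diegetic

(1) a chair is a real object/event in the scene's world → diegetic.
(2) is meta-diegetic: it's Bart's unspoken thought, heard only by the audience via his subjectivity.
Sound (3): a strip light is part of the location's real environment, so diegetic.
Sound (4): off-screen diegetic: the source is out of frame but still in the story's space, so diegetic.
(5) spoken by a character present in the story world → diegetic.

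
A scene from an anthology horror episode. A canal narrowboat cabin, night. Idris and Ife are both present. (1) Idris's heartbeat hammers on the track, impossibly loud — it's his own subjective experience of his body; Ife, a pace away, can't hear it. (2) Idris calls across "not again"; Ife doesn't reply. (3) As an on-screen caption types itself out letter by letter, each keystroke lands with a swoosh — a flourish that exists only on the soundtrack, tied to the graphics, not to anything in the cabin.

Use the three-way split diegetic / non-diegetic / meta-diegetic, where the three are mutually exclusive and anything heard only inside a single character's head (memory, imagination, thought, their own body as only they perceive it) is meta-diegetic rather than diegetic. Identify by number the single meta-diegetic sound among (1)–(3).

1

Sound (1): a subjective body sound — Idris's private perception, inaudible to Ife, so meta-diegetic.
Sound (2): Idris is a character speaking aloud in the scene, so diegetic.
(3) it accompanies on-screen graphics, not anything inside the story world → non-diegetic.
Only (1) is meta-diegetic.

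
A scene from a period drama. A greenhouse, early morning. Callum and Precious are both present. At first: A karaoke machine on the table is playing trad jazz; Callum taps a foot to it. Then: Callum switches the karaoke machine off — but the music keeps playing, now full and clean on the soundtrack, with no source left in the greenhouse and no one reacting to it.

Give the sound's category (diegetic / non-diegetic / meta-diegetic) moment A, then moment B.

diegetic, non-diegetic

Moment A: a karaoke machine is a real in-scene source and Callum reacts to it → diegetic.
Moment B: there is no longer any in-world source and no one can hear it — it has become underscore → non-diegetic.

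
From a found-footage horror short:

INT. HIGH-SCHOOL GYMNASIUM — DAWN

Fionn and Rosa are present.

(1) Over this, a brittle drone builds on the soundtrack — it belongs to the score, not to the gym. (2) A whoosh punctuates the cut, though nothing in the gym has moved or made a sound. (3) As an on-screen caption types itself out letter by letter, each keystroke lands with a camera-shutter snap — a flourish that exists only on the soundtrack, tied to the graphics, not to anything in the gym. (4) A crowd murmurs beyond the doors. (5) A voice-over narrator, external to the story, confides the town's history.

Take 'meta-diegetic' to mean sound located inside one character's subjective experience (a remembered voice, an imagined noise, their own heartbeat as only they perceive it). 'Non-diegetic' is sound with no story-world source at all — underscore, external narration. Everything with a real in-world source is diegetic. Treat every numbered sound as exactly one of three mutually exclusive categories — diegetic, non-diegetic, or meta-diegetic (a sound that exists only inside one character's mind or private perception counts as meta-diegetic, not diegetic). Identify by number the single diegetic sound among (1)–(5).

4

Sound (1): it has no source in the story world and no character can hear it — it's underscore, so non-diegetic.
Sound (2): nothing in the scene produces it; it's an accent added for the audience, so non-diegetic.
(3) is non-diegetic: sound married to a title/caption — outside the diegesis by definition.
Sound (4): it's the actual ambient sound of the location, so diegetic.
(5) is non-diegetic: the narrator exists outside the story world, addressing only the audience.
Only (4) is diegetic.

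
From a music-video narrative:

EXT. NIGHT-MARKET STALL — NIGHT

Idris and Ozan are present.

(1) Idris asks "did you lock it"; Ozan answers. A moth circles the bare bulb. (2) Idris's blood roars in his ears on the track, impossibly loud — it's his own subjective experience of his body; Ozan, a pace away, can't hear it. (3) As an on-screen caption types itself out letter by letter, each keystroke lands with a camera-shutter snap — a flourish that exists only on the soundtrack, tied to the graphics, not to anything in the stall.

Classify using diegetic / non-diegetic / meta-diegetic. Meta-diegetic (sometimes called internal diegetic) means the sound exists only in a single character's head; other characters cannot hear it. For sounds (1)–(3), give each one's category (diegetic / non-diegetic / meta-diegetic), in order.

Sound (1): on-screen dialogue — Idris speaks and Ozan is there to hear, so diegetic.
(2) point-of-audition from inside Idris's body; not a sound in the room → meta-diegetic.
(3) is non-diegetic: sound married to a title/caption — outside the diegesis by definition.

diegetic, meta-diegetic, non-diegetic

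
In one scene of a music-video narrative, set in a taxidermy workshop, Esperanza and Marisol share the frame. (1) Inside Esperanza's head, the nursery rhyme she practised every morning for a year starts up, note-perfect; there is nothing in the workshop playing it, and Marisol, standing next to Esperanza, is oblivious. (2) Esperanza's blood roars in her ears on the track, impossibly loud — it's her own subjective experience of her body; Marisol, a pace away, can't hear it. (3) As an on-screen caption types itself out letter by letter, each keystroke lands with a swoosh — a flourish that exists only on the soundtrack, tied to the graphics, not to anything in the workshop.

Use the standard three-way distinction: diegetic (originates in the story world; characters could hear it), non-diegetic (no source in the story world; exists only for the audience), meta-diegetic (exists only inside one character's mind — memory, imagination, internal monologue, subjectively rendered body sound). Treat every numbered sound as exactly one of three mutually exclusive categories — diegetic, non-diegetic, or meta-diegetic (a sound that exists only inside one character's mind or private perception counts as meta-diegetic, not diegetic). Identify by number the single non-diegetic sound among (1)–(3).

3

(1) is meta-diegetic: the music is a memory playing inside Esperanza's mind alone; no real-world source, Marisol can't hear it.
(2) point-of-audition from inside Esperanza's body; not a sound in the room → meta-diegetic.
(3) is non-diegetic: sound married to a title/caption — outside the diegesis by definition.
Only (3) is non-diegetic.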